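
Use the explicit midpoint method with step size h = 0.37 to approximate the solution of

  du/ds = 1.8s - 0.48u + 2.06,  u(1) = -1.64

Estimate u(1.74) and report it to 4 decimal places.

Midpoint: k1 = f(s_n, u_n); k2 = f(s_n + h/2, u_n + (h/2)·k1); u_{n+1} = u_n + h·k2.
s=1.000000, u=-1.640000:
  k1 = f(1.000000, -1.640000) = 4.647200
  k2 = f(1.185000, -0.780268) = 4.567529
  u ← -1.640000 + 0.37·4.567529 = 0.049986
s=1.370000, u=0.049986:
  k1 = f(1.370000, 0.049986) = 4.502007
  k2 = f(1.555000, 0.882857) = 4.435229
  u ← 0.049986 + 0.37·4.435229 = 1.691020
u(1.74) ≈ 1.6910

1.6910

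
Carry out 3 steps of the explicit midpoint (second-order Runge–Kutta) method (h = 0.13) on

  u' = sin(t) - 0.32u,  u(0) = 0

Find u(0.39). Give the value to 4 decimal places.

Midpoint: k1 = f(t_n, u_n); k2 = f(t_n + h/2, u_n + (h/2)·k1); u_{n+1} = u_n + h·k2.
t=0.000000, u=0.000000:
  k1 = f(0.000000, 0.000000) = 0.000000
  k2 = f(0.065000, 0.000000) = 0.064954
  u ← 0.000000 + 0.13·0.064954 = 0.008444
t=0.130000, u=0.008444:
  k1 = f(0.130000, 0.008444) = 0.126932
  k2 = f(0.195000, 0.016695) = 0.188424
  u ← 0.008444 + 0.13·0.188424 = 0.032939
t=0.260000, u=0.032939:
  k1 = f(0.260000, 0.032939) = 0.246540
  k2 = f(0.325000, 0.048964) = 0.303640
  u ← 0.032939 + 0.13·0.303640 = 0.072412
u(0.39) ≈ 0.0724

0.0724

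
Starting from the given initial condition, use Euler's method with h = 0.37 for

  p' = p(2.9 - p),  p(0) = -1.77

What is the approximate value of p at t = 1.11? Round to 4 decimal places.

Euler: p_{n+1} = p_n + h·f(t_n, p_n).
t=0.000000, p=-1.770000: f=-8.265900 → p ← -1.770000 + 0.37·(-8.265900) = -4.828383
t=0.370000, p=-4.828383: f=-37.315593 → p ← -4.828383 + 0.37·(-37.315593) = -18.635152
t=0.740000, p=-18.635152: f=-401.310849 → p ← -18.635152 + 0.37·(-401.310849) = -167.120166
p(1.11) ≈ -167.1202

-167.1202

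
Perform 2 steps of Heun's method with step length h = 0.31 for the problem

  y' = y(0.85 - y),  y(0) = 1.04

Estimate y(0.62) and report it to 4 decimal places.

Heun: k1 = f(t_n, y_n); k2 = f(t_n + h, y_n + h·k1); y_{n+1} = y_n + (h/2)·(k1 + k2).
t=0.000000, y=1.040000:
  k1 = f(0.000000, 1.040000) = -0.197600
  k2 = f(0.310000, 0.978744) = -0.126007
  y ← 1.040000 + (0.31/2)·(-0.197600 + (-0.126007)) = 0.989841
t=0.310000, y=0.989841:
  k1 = f(0.310000, 0.989841) = -0.138420
  k2 = f(0.620000, 0.946931) = -0.091787
  y ← 0.989841 + (0.31/2)·(-0.138420 + (-0.091787)) = 0.954159
y(0.62) ≈ 0.9542

0.9542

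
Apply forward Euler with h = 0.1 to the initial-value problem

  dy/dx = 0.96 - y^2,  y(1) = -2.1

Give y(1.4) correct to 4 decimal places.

-5.0064

Euler: y_{n+1} = y_n + h·f(x_n, y_n).
x=1.000000, y=-2.100000: f=-3.450000 → y ← -2.100000 + 0.1·(-3.450000) = -2.445000
x=1.100000, y=-2.445000: f=-5.018025 → y ← -2.445000 + 0.1·(-5.018025) = -2.946803
x=1.200000, y=-2.946803: f=-7.723645 → y ← -2.946803 + 0.1·(-7.723645) = -3.719167
x=1.300000, y=-3.719167: f=-12.872203 → y ← -3.719167 + 0.1·(-12.872203) = -5.006387
y(1.4) ≈ -5.0064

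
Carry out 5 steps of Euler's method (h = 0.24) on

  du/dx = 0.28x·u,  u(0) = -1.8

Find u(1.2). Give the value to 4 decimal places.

-2.1071

Euler: u_{n+1} = u_n + h·f(x_n, u_n).
x=0.000000, u=-1.800000: f=0.000000 → u ← -1.800000 + 0.24·0.000000 = -1.800000
x=0.240000, u=-1.800000: f=-0.120960 → u ← -1.800000 + 0.24·(-0.120960) = -1.829030
x=0.480000, u=-1.829030: f=-0.245822 → u ← -1.829030 + 0.24·(-0.245822) = -1.888028
x=0.720000, u=-1.888028: f=-0.380626 → u ← -1.888028 + 0.24·(-0.380626) = -1.979378
x=0.960000, u=-1.979378: f=-0.532057 → u ← -1.979378 + 0.24·(-0.532057) = -2.107072
u(1.2) ≈ -2.1071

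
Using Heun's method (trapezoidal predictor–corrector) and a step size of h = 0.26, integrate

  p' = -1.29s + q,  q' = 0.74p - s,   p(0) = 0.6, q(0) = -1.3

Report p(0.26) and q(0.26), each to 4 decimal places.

0.2334, -1.2509

Heun on (p,q): k1 = f(s_n, state_n); k2 = f(s_n + h, state_n + h·k1); state_{n+1} = state_n + (h/2)·(k1 + k2).
0.000000: (0.600000, -1.300000)
  k1 = (-1.300000, 0.444000)
  predictor → (0.262000, -1.184560)
  k2 = (-1.519960, -0.066120)
  → (0.233405, -1.250876)
(p(0.26), q(0.26)) ≈ (0.2334, -1.2509)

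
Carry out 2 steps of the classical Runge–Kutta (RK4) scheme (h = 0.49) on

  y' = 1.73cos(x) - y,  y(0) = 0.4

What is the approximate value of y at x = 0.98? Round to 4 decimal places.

1.0251

RK4: k1 = f(x_n, y_n); k2 = f(x_n + h/2, y_n + (h/2)·k1); k3 = f(x_n + h/2, y_n + (h/2)·k2); k4 = f(x_n + h, y_n + h·k3); y_{n+1} = y_n + (h/6)·(k1 + 2k2 + 2k3 + k4).
x=0.000000, y=0.400000:
  k1 = f(0.000000, 0.400000) = 1.330000
  k2 = f(0.245000, 0.725850) = 0.952488
  k3 = f(0.245000, 0.633359) = 1.044978
  k4 = f(0.490000, 0.912039) = 0.614397
  y ← 0.400000 + (0.49/6)·(k1 + 2k2 + 2k3 + k4) = 0.885045
x=0.490000, y=0.885045:
  k1 = f(0.490000, 0.885045) = 0.641391
  k2 = f(0.735000, 1.042186) = 0.241181
  k3 = f(0.735000, 0.944135) = 0.339233
  k4 = f(0.980000, 1.051269) = -0.087620
  y ← 0.885045 + (0.49/6)·(k1 + 2k2 + 2k3 + k4) = 1.025071
y(0.98) ≈ 1.0251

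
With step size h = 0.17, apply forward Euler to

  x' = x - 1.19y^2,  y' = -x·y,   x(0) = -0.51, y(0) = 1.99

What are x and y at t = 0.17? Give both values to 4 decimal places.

Euler on (x,y): x_{n+1} = x_n + h·x', y_{n+1} = y_n + h·y'.
0.000000: (-0.510000, 1.990000); f=(-5.222519, 1.014900) → (-1.397828, 2.162533)
(x(0.17), y(0.17)) ≈ (-1.3978, 2.1625)

-1.3978, 2.1625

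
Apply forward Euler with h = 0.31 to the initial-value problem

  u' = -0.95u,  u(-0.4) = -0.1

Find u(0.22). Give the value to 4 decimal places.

Euler: u_{n+1} = u_n + h·f(t_n, u_n).
t=-0.400000, u=-0.100000: f=0.095000 → u ← -0.100000 + 0.31·0.095000 = -0.070550
t=-0.090000, u=-0.070550: f=0.067022 → u ← -0.070550 + 0.31·0.067022 = -0.049773
u(0.22) ≈ -0.0498

-0.0498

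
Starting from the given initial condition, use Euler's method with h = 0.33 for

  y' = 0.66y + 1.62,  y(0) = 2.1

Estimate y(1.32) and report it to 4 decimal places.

7.5627

Euler: y_{n+1} = y_n + h·f(x_n, y_n).
x=0.000000, y=2.100000: f=3.006000 → y ← 2.100000 + 0.33·3.006000 = 3.091980
x=0.330000, y=3.091980: f=3.660707 → y ← 3.091980 + 0.33·3.660707 = 4.300013
x=0.660000, y=4.300013: f=4.458009 → y ← 4.300013 + 0.33·4.458009 = 5.771156
x=0.990000, y=5.771156: f=5.428963 → y ← 5.771156 + 0.33·5.428963 = 7.562714
y(1.32) ≈ 7.5627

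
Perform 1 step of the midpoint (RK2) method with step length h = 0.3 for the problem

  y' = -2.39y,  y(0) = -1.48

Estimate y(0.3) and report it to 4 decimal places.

-0.7993

Midpoint: k1 = f(s_n, y_n); k2 = f(s_n + h/2, y_n + (h/2)·k1); y_{n+1} = y_n + h·k2.
s=0.000000, y=-1.480000:
  k1 = f(0.000000, -1.480000) = 3.537200
  k2 = f(0.150000, -0.949420) = 2.269114
  y ← -1.480000 + 0.3·2.269114 = -0.799266
y(0.3) ≈ -0.7993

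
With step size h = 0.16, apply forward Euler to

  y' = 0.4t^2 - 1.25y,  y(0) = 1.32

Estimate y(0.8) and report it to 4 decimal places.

Euler: y_{n+1} = y_n + h·f(t_n, y_n).
t=0.000000, y=1.320000: f=-1.650000 → y ← 1.320000 + 0.16·(-1.650000) = 1.056000
t=0.160000, y=1.056000: f=-1.309760 → y ← 1.056000 + 0.16·(-1.309760) = 0.846438
t=0.320000, y=0.846438: f=-1.017088 → y ← 0.846438 + 0.16·(-1.017088) = 0.683704
t=0.480000, y=0.683704: f=-0.762470 → y ← 0.683704 + 0.16·(-0.762470) = 0.561709
t=0.640000, y=0.561709: f=-0.538296 → y ← 0.561709 + 0.16·(-0.538296) = 0.475582
y(0.8) ≈ 0.4756

0.4756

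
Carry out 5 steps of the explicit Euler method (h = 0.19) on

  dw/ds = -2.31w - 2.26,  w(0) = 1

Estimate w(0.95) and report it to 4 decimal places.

Euler: w_{n+1} = w_n + h·f(s_n, w_n).
s=0.000000, w=1.000000: f=-4.570000 → w ← 1.000000 + 0.19·(-4.570000) = 0.131700
s=0.190000, w=0.131700: f=-2.564227 → w ← 0.131700 + 0.19·(-2.564227) = -0.355503
s=0.380000, w=-0.355503: f=-1.438788 → w ← -0.355503 + 0.19·(-1.438788) = -0.628873
s=0.570000, w=-0.628873: f=-0.807304 → w ← -0.628873 + 0.19·(-0.807304) = -0.782261
s=0.760000, w=-0.782261: f=-0.452978 → w ← -0.782261 + 0.19·(-0.452978) = -0.868326
w(0.95) ≈ -0.8683

-0.8683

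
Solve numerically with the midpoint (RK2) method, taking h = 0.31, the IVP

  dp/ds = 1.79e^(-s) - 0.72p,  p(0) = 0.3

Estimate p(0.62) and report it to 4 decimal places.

0.8273

Midpoint: k1 = f(s_n, p_n); k2 = f(s_n + h/2, p_n + (h/2)·k1); p_{n+1} = p_n + h·k2.
s=0.000000, p=0.300000:
  k1 = f(0.000000, 0.300000) = 1.574000
  k2 = f(0.155000, 0.543970) = 1.141325
  p ← 0.300000 + 0.31·1.141325 = 0.653811
s=0.310000, p=0.653811:
  k1 = f(0.310000, 0.653811) = 0.842126
  k2 = f(0.465000, 0.784340) = 0.559637
  p ← 0.653811 + 0.31·0.559637 = 0.827298
p(0.62) ≈ 0.8273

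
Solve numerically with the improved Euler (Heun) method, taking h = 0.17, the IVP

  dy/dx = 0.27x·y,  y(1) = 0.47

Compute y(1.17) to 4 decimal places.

0.4940

Heun: k1 = f(x_n, y_n); k2 = f(x_n + h, y_n + h·k1); y_{n+1} = y_n + (h/2)·(k1 + k2).
x=1.000000, y=0.470000:
  k1 = f(1.000000, 0.470000) = 0.126900
  k2 = f(1.170000, 0.491573) = 0.155288
  y ← 0.470000 + (0.17/2)·(0.126900 + 0.155288) = 0.493986
y(1.17) ≈ 0.4940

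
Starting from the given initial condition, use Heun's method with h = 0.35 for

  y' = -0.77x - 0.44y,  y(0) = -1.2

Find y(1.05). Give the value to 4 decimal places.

-1.1287

Heun: k1 = f(x_n, y_n); k2 = f(x_n + h, y_n + h·k1); y_{n+1} = y_n + (h/2)·(k1 + k2).
x=0.000000, y=-1.200000:
  k1 = f(0.000000, -1.200000) = 0.528000
  k2 = f(0.350000, -1.015200) = 0.177188
  y ← -1.200000 + (0.35/2)·(0.528000 + 0.177188) = -1.076592
x=0.350000, y=-1.076592:
  k1 = f(0.350000, -1.076592) = 0.204201
  k2 = f(0.700000, -1.005122) = -0.096746
  y ← -1.076592 + (0.35/2)·(0.204201 + (-0.096746)) = -1.057788
x=0.700000, y=-1.057788:
  k1 = f(0.700000, -1.057788) = -0.073573
  k2 = f(1.050000, -1.083538) = -0.331743
  y ← -1.057788 + (0.35/2)·(-0.073573 + (-0.331743)) = -1.128718
y(1.05) ≈ -1.1287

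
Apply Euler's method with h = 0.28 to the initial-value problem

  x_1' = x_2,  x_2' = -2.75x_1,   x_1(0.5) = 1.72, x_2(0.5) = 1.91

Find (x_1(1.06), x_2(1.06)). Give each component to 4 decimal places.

2.4188, -1.1506

Euler on (x_1,x_2): x_1_{n+1} = x_1_n + h·x_1', x_2_{n+1} = x_2_n + h·x_2'.
0.500000: (1.720000, 1.910000); f=(1.910000, -4.730000) → (2.254800, 0.585600)
0.780000: (2.254800, 0.585600); f=(0.585600, -6.200700) → (2.418768, -1.150596)
(x_1(1.06), x_2(1.06)) ≈ (2.4188, -1.1506)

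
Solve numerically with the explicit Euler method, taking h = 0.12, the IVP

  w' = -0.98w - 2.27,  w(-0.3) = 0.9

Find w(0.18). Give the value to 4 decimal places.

-0.3664

Euler: w_{n+1} = w_n + h·f(s_n, w_n).
s=-0.300000, w=0.900000: f=-3.152000 → w ← 0.900000 + 0.12·(-3.152000) = 0.521760
s=-0.180000, w=0.521760: f=-2.781325 → w ← 0.521760 + 0.12·(-2.781325) = 0.188001
s=-0.060000, w=0.188001: f=-2.454241 → w ← 0.188001 + 0.12·(-2.454241) = -0.106508
s=0.060000, w=-0.106508: f=-2.165622 → w ← -0.106508 + 0.12·(-2.165622) = -0.366383
w(0.18) ≈ -0.3664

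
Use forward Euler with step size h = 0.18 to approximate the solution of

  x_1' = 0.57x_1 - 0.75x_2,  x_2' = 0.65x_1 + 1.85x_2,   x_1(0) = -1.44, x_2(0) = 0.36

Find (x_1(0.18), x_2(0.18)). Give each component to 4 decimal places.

Euler on (x_1,x_2): x_1_{n+1} = x_1_n + h·x_1', x_2_{n+1} = x_2_n + h·x_2'.
0.000000: (-1.440000, 0.360000); f=(-1.090800, -0.270000) → (-1.636344, 0.311400)
(x_1(0.18), x_2(0.18)) ≈ (-1.6363, 0.3114)

-1.6363, 0.3114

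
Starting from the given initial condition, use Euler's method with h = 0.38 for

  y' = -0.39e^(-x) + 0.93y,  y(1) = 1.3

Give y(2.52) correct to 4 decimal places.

4.1062

Euler: y_{n+1} = y_n + h·f(x_n, y_n).
x=1.000000, y=1.300000: f=1.065527 → y ← 1.300000 + 0.38·1.065527 = 1.704900
x=1.380000, y=1.704900: f=1.487442 → y ← 1.704900 + 0.38·1.487442 = 2.270128
x=1.760000, y=2.270128: f=2.044122 → y ← 2.270128 + 0.38·2.044122 = 3.046894
x=2.140000, y=3.046894: f=2.787726 → y ← 3.046894 + 0.38·2.787726 = 4.106230
y(2.52) ≈ 4.1062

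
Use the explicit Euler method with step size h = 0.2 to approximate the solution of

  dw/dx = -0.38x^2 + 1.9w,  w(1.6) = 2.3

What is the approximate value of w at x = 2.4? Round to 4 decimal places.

6.5739

Euler: w_{n+1} = w_n + h·f(x_n, w_n).
x=1.600000, w=2.300000: f=3.397200 → w ← 2.300000 + 0.2·3.397200 = 2.979440
x=1.800000, w=2.979440: f=4.429736 → w ← 2.979440 + 0.2·4.429736 = 3.865387
x=2.000000, w=3.865387: f=5.824236 → w ← 3.865387 + 0.2·5.824236 = 5.030234
x=2.200000, w=5.030234: f=7.718245 → w ← 5.030234 + 0.2·7.718245 = 6.573883
w(2.4) ≈ 6.5739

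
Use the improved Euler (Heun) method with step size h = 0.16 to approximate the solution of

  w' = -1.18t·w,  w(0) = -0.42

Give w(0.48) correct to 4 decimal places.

Heun: k1 = f(t_n, w_n); k2 = f(t_n + h, w_n + h·k1); w_{n+1} = w_n + (h/2)·(k1 + k2).
t=0.000000, w=-0.420000:
  k1 = f(0.000000, -0.420000) = 0.000000
  k2 = f(0.160000, -0.420000) = 0.079296
  w ← -0.420000 + (0.16/2)·(0.000000 + 0.079296) = -0.413656
t=0.160000, w=-0.413656:
  k1 = f(0.160000, -0.413656) = 0.078098
  k2 = f(0.320000, -0.401161) = 0.151478
  w ← -0.413656 + (0.16/2)·(0.078098 + 0.151478) = -0.395290
t=0.320000, w=-0.395290:
  k1 = f(0.320000, -0.395290) = 0.149262
  k2 = f(0.480000, -0.371408) = 0.210366
  w ← -0.395290 + (0.16/2)·(0.149262 + 0.210366) = -0.366520
w(0.48) ≈ -0.3665

-0.3665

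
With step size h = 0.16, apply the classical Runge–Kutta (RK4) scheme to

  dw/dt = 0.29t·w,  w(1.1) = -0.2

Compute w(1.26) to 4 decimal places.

-0.2113

RK4: k1 = f(t_n, w_n); k2 = f(t_n + h/2, w_n + (h/2)·k1); k3 = f(t_n + h/2, w_n + (h/2)·k2); k4 = f(t_n + h, w_n + h·k3); w_{n+1} = w_n + (h/6)·(k1 + 2k2 + 2k3 + k4).
t=1.100000, w=-0.200000:
  k1 = f(1.100000, -0.200000) = -0.063800
  k2 = f(1.180000, -0.205104) = -0.070187
  k3 = f(1.180000, -0.205615) = -0.070361
  k4 = f(1.260000, -0.211258) = -0.077194
  w ← -0.200000 + (0.16/6)·(k1 + 2k2 + 2k3 + k4) = -0.211256
w(1.26) ≈ -0.2113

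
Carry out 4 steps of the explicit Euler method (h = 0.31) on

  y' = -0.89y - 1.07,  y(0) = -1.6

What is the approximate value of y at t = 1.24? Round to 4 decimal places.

Euler: y_{n+1} = y_n + h·f(t_n, y_n).
t=0.000000, y=-1.600000: f=0.354000 → y ← -1.600000 + 0.31·0.354000 = -1.490260
t=0.310000, y=-1.490260: f=0.256331 → y ← -1.490260 + 0.31·0.256331 = -1.410797
t=0.620000, y=-1.410797: f=0.185610 → y ← -1.410797 + 0.31·0.185610 = -1.353258
t=0.930000, y=-1.353258: f=0.134400 → y ← -1.353258 + 0.31·0.134400 = -1.311594
y(1.24) ≈ -1.3116

-1.3116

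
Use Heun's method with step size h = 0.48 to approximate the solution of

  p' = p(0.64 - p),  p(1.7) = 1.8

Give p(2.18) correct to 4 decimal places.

1.2687

Heun: k1 = f(t_n, p_n); k2 = f(t_n + h, p_n + h·k1); p_{n+1} = p_n + (h/2)·(k1 + k2).
t=1.700000, p=1.800000:
  k1 = f(1.700000, 1.800000) = -2.088000
  k2 = f(2.180000, 0.797760) = -0.125855
  p ← 1.800000 + (0.48/2)·(-2.088000 + (-0.125855)) = 1.268675
p(2.18) ≈ 1.2687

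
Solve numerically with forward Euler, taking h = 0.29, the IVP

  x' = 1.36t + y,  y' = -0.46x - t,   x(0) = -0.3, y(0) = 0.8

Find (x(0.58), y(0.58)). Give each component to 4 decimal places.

Euler on (x,y): x_{n+1} = x_n + h·x', y_{n+1} = y_n + h·y'.
0.000000: (-0.300000, 0.800000); f=(0.800000, 0.138000) → (-0.068000, 0.840020)
0.290000: (-0.068000, 0.840020); f=(1.234420, -0.258720) → (0.289982, 0.764991)
(x(0.58), y(0.58)) ≈ (0.2900, 0.7650)

0.2900, 0.7650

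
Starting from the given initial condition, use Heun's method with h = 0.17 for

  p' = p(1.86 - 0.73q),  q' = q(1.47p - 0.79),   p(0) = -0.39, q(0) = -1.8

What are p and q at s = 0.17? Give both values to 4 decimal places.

Heun on (p,q): k1 = f(s_n, state_n); k2 = f(s_n + h, state_n + h·k1); state_{n+1} = state_n + (h/2)·(k1 + k2).
0.000000: (-0.390000, -1.800000)
  k1 = (-1.237860, 2.453940)
  predictor → (-0.600436, -1.382830)
  k2 = (-1.722931, 2.312979)
  → (-0.641667, -1.394812)
(p(0.17), q(0.17)) ≈ (-0.6417, -1.3948)

-0.6417, -1.3948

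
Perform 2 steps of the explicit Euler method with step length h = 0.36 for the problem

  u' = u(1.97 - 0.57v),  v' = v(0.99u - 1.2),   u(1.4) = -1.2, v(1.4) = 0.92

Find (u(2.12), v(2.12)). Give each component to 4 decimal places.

Euler on (u,v): u_{n+1} = u_n + h·u', v_{n+1} = v_n + h·v'.
1.400000: (-1.200000, 0.920000); f=(-1.734720, -2.196960) → (-1.824499, 0.129094)
1.760000: (-1.824499, 0.129094); f=(-3.460010, -0.388091) → (-3.070103, -0.010618)
(u(2.12), v(2.12)) ≈ (-3.0701, -0.0106)

-3.0701, -0.0106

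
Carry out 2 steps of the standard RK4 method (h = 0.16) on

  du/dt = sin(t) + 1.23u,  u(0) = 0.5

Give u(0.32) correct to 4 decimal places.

0.7993

RK4: k1 = f(t_n, u_n); k2 = f(t_n + h/2, u_n + (h/2)·k1); k3 = f(t_n + h/2, u_n + (h/2)·k2); k4 = f(t_n + h, u_n + h·k3); u_{n+1} = u_n + (h/6)·(k1 + 2k2 + 2k3 + k4).
t=0.000000, u=0.500000:
  k1 = f(0.000000, 0.500000) = 0.615000
  k2 = f(0.080000, 0.549200) = 0.755431
  k3 = f(0.080000, 0.560434) = 0.769249
  k4 = f(0.160000, 0.623080) = 0.925706
  u ← 0.500000 + (0.16/6)·(k1 + 2k2 + 2k3 + k4) = 0.622402
t=0.160000, u=0.622402:
  k1 = f(0.160000, 0.622402) = 0.924872
  k2 = f(0.240000, 0.696392) = 1.094264
  k3 = f(0.240000, 0.709943) = 1.110932
  k4 = f(0.320000, 0.800151) = 1.298752
  u ← 0.622402 + (0.16/6)·(k1 + 2k2 + 2k3 + k4) = 0.799309
u(0.32) ≈ 0.7993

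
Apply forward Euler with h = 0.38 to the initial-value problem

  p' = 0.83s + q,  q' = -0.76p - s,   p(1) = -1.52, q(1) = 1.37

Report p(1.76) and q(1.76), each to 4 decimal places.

Euler on (p,q): p_{n+1} = p_n + h·p', q_{n+1} = q_n + h·q'.
1.000000: (-1.520000, 1.370000); f=(2.200000, 0.155200) → (-0.684000, 1.428976)
1.380000: (-0.684000, 1.428976); f=(2.574376, -0.860160) → (0.294263, 1.102115)
(p(1.76), q(1.76)) ≈ (0.2943, 1.1021)

0.2943, 1.1021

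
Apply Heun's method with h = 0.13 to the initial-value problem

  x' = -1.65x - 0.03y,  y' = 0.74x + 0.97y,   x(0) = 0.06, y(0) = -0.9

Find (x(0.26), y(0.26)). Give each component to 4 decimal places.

0.0457, -1.1461

Heun on (x,y): k1 = f(t_n, state_n); k2 = f(t_n + h, state_n + h·k1); state_{n+1} = state_n + (h/2)·(k1 + k2).
0.000000: (0.060000, -0.900000)
  k1 = (-0.072000, -0.828600)
  predictor → (0.050640, -1.007718)
  k2 = (-0.053324, -0.940013)
  → (0.051854, -1.014960)
0.130000: (0.051854, -1.014960)
  k1 = (-0.055110, -0.946139)
  predictor → (0.044690, -1.137958)
  k2 = (-0.039599, -1.070749)
  → (0.045698, -1.146058)
(x(0.26), y(0.26)) ≈ (0.0457, -1.1461)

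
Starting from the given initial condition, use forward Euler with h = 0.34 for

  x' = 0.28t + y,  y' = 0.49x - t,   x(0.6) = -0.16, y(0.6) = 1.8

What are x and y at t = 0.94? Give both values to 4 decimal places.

Euler on (x,y): x_{n+1} = x_n + h·x', y_{n+1} = y_n + h·y'.
0.600000: (-0.160000, 1.800000); f=(1.968000, -0.678400) → (0.509120, 1.569344)
(x(0.94), y(0.94)) ≈ (0.5091, 1.5693)

0.5091, 1.5693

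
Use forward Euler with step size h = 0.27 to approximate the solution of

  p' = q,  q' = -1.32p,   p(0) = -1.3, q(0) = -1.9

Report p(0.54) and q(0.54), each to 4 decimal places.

-2.2009, -0.7905

Euler on (p,q): p_{n+1} = p_n + h·p', q_{n+1} = q_n + h·q'.
0.000000: (-1.300000, -1.900000); f=(-1.900000, 1.716000) → (-1.813000, -1.436680)
0.270000: (-1.813000, -1.436680); f=(-1.436680, 2.393160) → (-2.200904, -0.790527)
(p(0.54), q(0.54)) ≈ (-2.2009, -0.7905)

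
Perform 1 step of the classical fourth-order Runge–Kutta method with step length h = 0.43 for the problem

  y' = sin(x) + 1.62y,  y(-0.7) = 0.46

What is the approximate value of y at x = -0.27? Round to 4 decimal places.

0.6216

RK4: k1 = f(x_n, y_n); k2 = f(x_n + h/2, y_n + (h/2)·k1); k3 = f(x_n + h/2, y_n + (h/2)·k2); k4 = f(x_n + h, y_n + h·k3); y_{n+1} = y_n + (h/6)·(k1 + 2k2 + 2k3 + k4).
x=-0.700000, y=0.460000:
  k1 = f(-0.700000, 0.460000) = 0.100982
  k2 = f(-0.485000, 0.481711) = 0.314164
  k3 = f(-0.485000, 0.527545) = 0.388415
  k4 = f(-0.270000, 0.627018) = 0.749038
  y ← 0.460000 + (0.43/6)·(k1 + 2k2 + 2k3 + k4) = 0.621621
y(-0.27) ≈ 0.6216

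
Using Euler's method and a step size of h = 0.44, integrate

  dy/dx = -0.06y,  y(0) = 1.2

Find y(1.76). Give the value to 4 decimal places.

Euler: y_{n+1} = y_n + h·f(x_n, y_n).
x=0.000000, y=1.200000: f=-0.072000 → y ← 1.200000 + 0.44·(-0.072000) = 1.168320
x=0.440000, y=1.168320: f=-0.070099 → y ← 1.168320 + 0.44·(-0.070099) = 1.137476
x=0.880000, y=1.137476: f=-0.068249 → y ← 1.137476 + 0.44·(-0.068249) = 1.107447
x=1.320000, y=1.107447: f=-0.066447 → y ← 1.107447 + 0.44·(-0.066447) = 1.078210
y(1.76) ≈ 1.0782

1.0782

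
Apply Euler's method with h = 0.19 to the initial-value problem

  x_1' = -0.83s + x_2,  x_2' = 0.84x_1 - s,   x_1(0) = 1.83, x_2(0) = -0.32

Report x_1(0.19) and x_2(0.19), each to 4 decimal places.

1.7692, -0.0279

Euler on (x_1,x_2): x_1_{n+1} = x_1_n + h·x_1', x_2_{n+1} = x_2_n + h·x_2'.
0.000000: (1.830000, -0.320000); f=(-0.320000, 1.537200) → (1.769200, -0.027932)
(x_1(0.19), x_2(0.19)) ≈ (1.7692, -0.0279)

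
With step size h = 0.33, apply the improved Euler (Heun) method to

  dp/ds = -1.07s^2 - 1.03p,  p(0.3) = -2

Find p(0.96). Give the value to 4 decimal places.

Heun: k1 = f(s_n, p_n); k2 = f(s_n + h, p_n + h·k1); p_{n+1} = p_n + (h/2)·(k1 + k2).
s=0.300000, p=-2.000000:
  k1 = f(0.300000, -2.000000) = 1.963700
  k2 = f(0.630000, -1.351979) = 0.967855
  p ← -2.000000 + (0.33/2)·(1.963700 + 0.967855) = -1.516293
s=0.630000, p=-1.516293:
  k1 = f(0.630000, -1.516293) = 1.137099
  k2 = f(0.960000, -1.141051) = 0.189170
  p ← -1.516293 + (0.33/2)·(1.137099 + 0.189170) = -1.297459
p(0.96) ≈ -1.2975

-1.2975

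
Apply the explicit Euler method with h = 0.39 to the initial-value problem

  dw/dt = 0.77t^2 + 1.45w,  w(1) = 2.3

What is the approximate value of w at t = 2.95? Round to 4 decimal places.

Euler: w_{n+1} = w_n + h·f(t_n, w_n).
t=1.000000, w=2.300000: f=4.105000 → w ← 2.300000 + 0.39·4.105000 = 3.900950
t=1.390000, w=3.900950: f=7.144094 → w ← 3.900950 + 0.39·7.144094 = 6.687147
t=1.780000, w=6.687147: f=12.136031 → w ← 6.687147 + 0.39·12.136031 = 11.420199
t=2.170000, w=11.420199: f=20.185141 → w ← 11.420199 + 0.39·20.185141 = 19.292404
t=2.560000, w=19.292404: f=33.020258 → w ← 19.292404 + 0.39·33.020258 = 32.170305
w(2.95) ≈ 32.1703

32.1703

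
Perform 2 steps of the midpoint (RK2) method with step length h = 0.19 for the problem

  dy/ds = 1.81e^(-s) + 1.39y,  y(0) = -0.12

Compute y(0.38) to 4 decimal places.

Midpoint: k1 = f(s_n, y_n); k2 = f(s_n + h/2, y_n + (h/2)·k1); y_{n+1} = y_n + h·k2.
s=0.000000, y=-0.120000:
  k1 = f(0.000000, -0.120000) = 1.643200
  k2 = f(0.095000, 0.036104) = 1.696150
  y ← -0.120000 + 0.19·1.696150 = 0.202268
s=0.190000, y=0.202268:
  k1 = f(0.190000, 0.202268) = 1.777949
  k2 = f(0.285000, 0.371174) = 1.877077
  y ← 0.202268 + 0.19·1.877077 = 0.558913
y(0.38) ≈ 0.5589

0.5589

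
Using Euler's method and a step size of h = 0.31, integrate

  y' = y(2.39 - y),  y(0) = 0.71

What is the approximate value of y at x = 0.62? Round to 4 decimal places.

Euler: y_{n+1} = y_n + h·f(x_n, y_n).
x=0.000000, y=0.710000: f=1.192800 → y ← 0.710000 + 0.31·1.192800 = 1.079768
x=0.310000, y=1.079768: f=1.414747 → y ← 1.079768 + 0.31·1.414747 = 1.518339
y(0.62) ≈ 1.5183

1.5183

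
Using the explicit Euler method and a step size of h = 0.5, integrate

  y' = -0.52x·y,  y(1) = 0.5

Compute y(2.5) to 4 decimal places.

0.1083

Euler: y_{n+1} = y_n + h·f(x_n, y_n).
x=1.000000, y=0.500000: f=-0.260000 → y ← 0.500000 + 0.5·(-0.260000) = 0.370000
x=1.500000, y=0.370000: f=-0.288600 → y ← 0.370000 + 0.5·(-0.288600) = 0.225700
x=2.000000, y=0.225700: f=-0.234728 → y ← 0.225700 + 0.5·(-0.234728) = 0.108336
y(2.5) ≈ 0.1083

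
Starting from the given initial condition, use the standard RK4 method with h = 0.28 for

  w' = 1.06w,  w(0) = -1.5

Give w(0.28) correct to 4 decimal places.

-2.0183

RK4: k1 = f(s_n, w_n); k2 = f(s_n + h/2, w_n + (h/2)·k1); k3 = f(s_n + h/2, w_n + (h/2)·k2); k4 = f(s_n + h, w_n + h·k3); w_{n+1} = w_n + (h/6)·(k1 + 2k2 + 2k3 + k4).
s=0.000000, w=-1.500000:
  k1 = f(0.000000, -1.500000) = -1.590000
  k2 = f(0.140000, -1.722600) = -1.825956
  k3 = f(0.140000, -1.755634) = -1.860972
  k4 = f(0.280000, -2.021072) = -2.142336
  w ← -1.500000 + (0.28/6)·(k1 + 2k2 + 2k3 + k4) = -2.018289
w(0.28) ≈ -2.0183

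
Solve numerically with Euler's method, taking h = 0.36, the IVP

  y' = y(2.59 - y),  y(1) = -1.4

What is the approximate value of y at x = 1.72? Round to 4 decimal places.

Euler: y_{n+1} = y_n + h·f(x_n, y_n).
x=1.000000, y=-1.400000: f=-5.586000 → y ← -1.400000 + 0.36·(-5.586000) = -3.410960
x=1.360000, y=-3.410960: f=-20.469035 → y ← -3.410960 + 0.36·(-20.469035) = -10.779812
y(1.72) ≈ -10.7798

-10.7798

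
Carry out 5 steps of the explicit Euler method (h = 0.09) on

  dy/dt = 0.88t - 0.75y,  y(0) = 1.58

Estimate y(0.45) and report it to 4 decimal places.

Euler: y_{n+1} = y_n + h·f(t_n, y_n).
t=0.000000, y=1.580000: f=-1.185000 → y ← 1.580000 + 0.09·(-1.185000) = 1.473350
t=0.090000, y=1.473350: f=-1.025813 → y ← 1.473350 + 0.09·(-1.025813) = 1.381027
t=0.180000, y=1.381027: f=-0.877370 → y ← 1.381027 + 0.09·(-0.877370) = 1.302064
t=0.270000, y=1.302064: f=-0.738948 → y ← 1.302064 + 0.09·(-0.738948) = 1.235558
t=0.360000, y=1.235558: f=-0.609869 → y ← 1.235558 + 0.09·(-0.609869) = 1.180670
y(0.45) ≈ 1.1807

1.1807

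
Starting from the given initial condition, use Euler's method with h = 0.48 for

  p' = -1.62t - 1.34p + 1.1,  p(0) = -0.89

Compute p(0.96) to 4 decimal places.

Euler: p_{n+1} = p_n + h·f(t_n, p_n).
t=0.000000, p=-0.890000: f=2.292600 → p ← -0.890000 + 0.48·2.292600 = 0.210448
t=0.480000, p=0.210448: f=0.040400 → p ← 0.210448 + 0.48·0.040400 = 0.229840
p(0.96) ≈ 0.2298

0.2298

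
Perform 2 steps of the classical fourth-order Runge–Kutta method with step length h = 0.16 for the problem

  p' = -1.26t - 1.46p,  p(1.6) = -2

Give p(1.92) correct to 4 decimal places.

-1.8244

RK4: k1 = f(t_n, p_n); k2 = f(t_n + h/2, p_n + (h/2)·k1); k3 = f(t_n + h/2, p_n + (h/2)·k2); k4 = f(t_n + h, p_n + h·k3); p_{n+1} = p_n + (h/6)·(k1 + 2k2 + 2k3 + k4).
t=1.600000, p=-2.000000:
  k1 = f(1.600000, -2.000000) = 0.904000
  k2 = f(1.680000, -1.927680) = 0.697613
  k3 = f(1.680000, -1.944191) = 0.721719
  k4 = f(1.760000, -1.884525) = 0.533806
  p ← -2.000000 + (0.16/6)·(k1 + 2k2 + 2k3 + k4) = -1.885961
t=1.760000, p=-1.885961:
  k1 = f(1.760000, -1.885961) = 0.535903
  k2 = f(1.840000, -1.843089) = 0.372509
  k3 = f(1.840000, -1.856160) = 0.391594
  k4 = f(1.920000, -1.823306) = 0.242826
  p ← -1.885961 + (0.16/6)·(k1 + 2k2 + 2k3 + k4) = -1.824443
p(1.92) ≈ -1.8244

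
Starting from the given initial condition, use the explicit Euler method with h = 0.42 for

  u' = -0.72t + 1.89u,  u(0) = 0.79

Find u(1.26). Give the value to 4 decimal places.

Euler: u_{n+1} = u_n + h·f(t_n, u_n).
t=0.000000, u=0.790000: f=1.493100 → u ← 0.790000 + 0.42·1.493100 = 1.417102
t=0.420000, u=1.417102: f=2.375923 → u ← 1.417102 + 0.42·2.375923 = 2.414990
t=0.840000, u=2.414990: f=3.959530 → u ← 2.414990 + 0.42·3.959530 = 4.077992
u(1.26) ≈ 4.0780

4.0780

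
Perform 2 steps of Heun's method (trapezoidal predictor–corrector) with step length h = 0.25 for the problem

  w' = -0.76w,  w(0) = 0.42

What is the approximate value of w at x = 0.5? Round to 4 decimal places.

Heun: k1 = f(x_n, w_n); k2 = f(x_n + h, w_n + h·k1); w_{n+1} = w_n + (h/2)·(k1 + k2).
x=0.000000, w=0.420000:
  k1 = f(0.000000, 0.420000) = -0.319200
  k2 = f(0.250000, 0.340200) = -0.258552
  w ← 0.420000 + (0.25/2)·(-0.319200 + (-0.258552)) = 0.347781
x=0.250000, w=0.347781:
  k1 = f(0.250000, 0.347781) = -0.264314
  k2 = f(0.500000, 0.281703) = -0.214094
  w ← 0.347781 + (0.25/2)·(-0.264314 + (-0.214094)) = 0.287980
w(0.5) ≈ 0.2880

0.2880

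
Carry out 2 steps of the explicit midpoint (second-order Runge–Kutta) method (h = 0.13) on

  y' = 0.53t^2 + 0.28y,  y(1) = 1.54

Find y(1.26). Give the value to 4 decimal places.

1.8386

Midpoint: k1 = f(t_n, y_n); k2 = f(t_n + h/2, y_n + (h/2)·k1); y_{n+1} = y_n + h·k2.
t=1.000000, y=1.540000:
  k1 = f(1.000000, 1.540000) = 0.961200
  k2 = f(1.065000, 1.602478) = 1.049833
  y ← 1.540000 + 0.13·1.049833 = 1.676478
t=1.130000, y=1.676478:
  k1 = f(1.130000, 1.676478) = 1.146171
  k2 = f(1.195000, 1.750979) = 1.247127
  y ← 1.676478 + 0.13·1.247127 = 1.838605
y(1.26) ≈ 1.8386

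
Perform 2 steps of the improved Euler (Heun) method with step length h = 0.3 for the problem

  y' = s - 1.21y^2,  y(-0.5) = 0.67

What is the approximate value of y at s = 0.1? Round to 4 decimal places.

0.3879

Heun: k1 = f(s_n, y_n); k2 = f(s_n + h, y_n + h·k1); y_{n+1} = y_n + (h/2)·(k1 + k2).
s=-0.500000, y=0.670000:
  k1 = f(-0.500000, 0.670000) = -1.043169
  k2 = f(-0.200000, 0.357049) = -0.354256
  y ← 0.670000 + (0.3/2)·(-1.043169 + (-0.354256)) = 0.460386
s=-0.200000, y=0.460386:
  k1 = f(-0.200000, 0.460386) = -0.456466
  k2 = f(0.100000, 0.323446) = -0.026587
  y ← 0.460386 + (0.3/2)·(-0.456466 + (-0.026587)) = 0.387928
y(0.1) ≈ 0.3879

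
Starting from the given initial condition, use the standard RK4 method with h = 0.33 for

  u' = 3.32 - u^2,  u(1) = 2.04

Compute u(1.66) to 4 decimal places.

RK4: k1 = f(t_n, u_n); k2 = f(t_n + h/2, u_n + (h/2)·k1); k3 = f(t_n + h/2, u_n + (h/2)·k2); k4 = f(t_n + h, u_n + h·k3); u_{n+1} = u_n + (h/6)·(k1 + 2k2 + 2k3 + k4).
t=1.000000, u=2.040000:
  k1 = f(1.000000, 2.040000) = -0.841600
  k2 = f(1.165000, 1.901136) = -0.294318
  k3 = f(1.165000, 1.991438) = -0.645823
  k4 = f(1.330000, 1.826878) = -0.017484
  u ← 2.040000 + (0.33/6)·(k1 + 2k2 + 2k3 + k4) = 1.889335
t=1.330000, u=1.889335:
  k1 = f(1.330000, 1.889335) = -0.249586
  k2 = f(1.495000, 1.848153) = -0.095670
  k3 = f(1.495000, 1.873549) = -0.190187
  k4 = f(1.660000, 1.826573) = -0.016369
  u ← 1.889335 + (0.33/6)·(k1 + 2k2 + 2k3 + k4) = 1.843263
u(1.66) ≈ 1.8433

1.8433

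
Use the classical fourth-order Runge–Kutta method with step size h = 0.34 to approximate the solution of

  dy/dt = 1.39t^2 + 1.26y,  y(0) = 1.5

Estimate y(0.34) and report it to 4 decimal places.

2.3224

RK4: k1 = f(t_n, y_n); k2 = f(t_n + h/2, y_n + (h/2)·k1); k3 = f(t_n + h/2, y_n + (h/2)·k2); k4 = f(t_n + h, y_n + h·k3); y_{n+1} = y_n + (h/6)·(k1 + 2k2 + 2k3 + k4).
t=0.000000, y=1.500000:
  k1 = f(0.000000, 1.500000) = 1.890000
  k2 = f(0.170000, 1.821300) = 2.335009
  k3 = f(0.170000, 1.896952) = 2.430330
  k4 = f(0.340000, 2.326312) = 3.091837
  y ← 1.500000 + (0.34/6)·(k1 + 2k2 + 2k3 + k4) = 2.322376
y(0.34) ≈ 2.3224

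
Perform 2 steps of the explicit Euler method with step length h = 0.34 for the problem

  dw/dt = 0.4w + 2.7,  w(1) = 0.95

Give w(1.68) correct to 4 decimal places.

3.1868

Euler: w_{n+1} = w_n + h·f(t_n, w_n).
t=1.000000, w=0.950000: f=3.080000 → w ← 0.950000 + 0.34·3.080000 = 1.997200
t=1.340000, w=1.997200: f=3.498880 → w ← 1.997200 + 0.34·3.498880 = 3.186819
w(1.68) ≈ 3.1868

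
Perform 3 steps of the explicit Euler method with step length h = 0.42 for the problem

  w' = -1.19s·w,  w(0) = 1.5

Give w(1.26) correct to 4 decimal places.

Euler: w_{n+1} = w_n + h·f(s_n, w_n).
s=0.000000, w=1.500000: f=0.000000 → w ← 1.500000 + 0.42·0.000000 = 1.500000
s=0.420000, w=1.500000: f=-0.749700 → w ← 1.500000 + 0.42·(-0.749700) = 1.185126
s=0.840000, w=1.185126: f=-1.184652 → w ← 1.185126 + 0.42·(-1.184652) = 0.687572
w(1.26) ≈ 0.6876

0.6876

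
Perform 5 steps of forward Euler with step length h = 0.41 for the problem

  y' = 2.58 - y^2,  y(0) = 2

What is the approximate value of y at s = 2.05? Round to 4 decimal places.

Euler: y_{n+1} = y_n + h·f(s_n, y_n).
s=0.000000, y=2.000000: f=-1.420000 → y ← 2.000000 + 0.41·(-1.420000) = 1.417800
s=0.410000, y=1.417800: f=0.569843 → y ← 1.417800 + 0.41·0.569843 = 1.651436
s=0.820000, y=1.651436: f=-0.147240 → y ← 1.651436 + 0.41·(-0.147240) = 1.591067
s=1.230000, y=1.591067: f=0.048505 → y ← 1.591067 + 0.41·0.048505 = 1.610954
s=1.640000, y=1.610954: f=-0.015174 → y ← 1.610954 + 0.41·(-0.015174) = 1.604733
y(2.05) ≈ 1.6047

1.6047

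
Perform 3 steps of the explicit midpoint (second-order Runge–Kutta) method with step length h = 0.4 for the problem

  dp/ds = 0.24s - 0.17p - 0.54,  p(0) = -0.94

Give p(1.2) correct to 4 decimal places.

Midpoint: k1 = f(s_n, p_n); k2 = f(s_n + h/2, p_n + (h/2)·k1); p_{n+1} = p_n + h·k2.
s=0.000000, p=-0.940000:
  k1 = f(0.000000, -0.940000) = -0.380200
  k2 = f(0.200000, -1.016040) = -0.319273
  p ← -0.940000 + 0.4·(-0.319273) = -1.067709
s=0.400000, p=-1.067709:
  k1 = f(0.400000, -1.067709) = -0.262489
  k2 = f(0.600000, -1.120207) = -0.205565
  p ← -1.067709 + 0.4·(-0.205565) = -1.149935
s=0.800000, p=-1.149935:
  k1 = f(0.800000, -1.149935) = -0.152511
  k2 = f(1.000000, -1.180437) = -0.099326
  p ← -1.149935 + 0.4·(-0.099326) = -1.189665
p(1.2) ≈ -1.1897

-1.1897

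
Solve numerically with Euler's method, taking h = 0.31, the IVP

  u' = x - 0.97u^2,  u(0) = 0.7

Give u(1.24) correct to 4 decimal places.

0.8148

Euler: u_{n+1} = u_n + h·f(x_n, u_n).
x=0.000000, u=0.700000: f=-0.475300 → u ← 0.700000 + 0.31·(-0.475300) = 0.552657
x=0.310000, u=0.552657: f=0.013733 → u ← 0.552657 + 0.31·0.013733 = 0.556914
x=0.620000, u=0.556914: f=0.319151 → u ← 0.556914 + 0.31·0.319151 = 0.655851
x=0.930000, u=0.655851: f=0.512764 → u ← 0.655851 + 0.31·0.512764 = 0.814808
u(1.24) ≈ 0.8148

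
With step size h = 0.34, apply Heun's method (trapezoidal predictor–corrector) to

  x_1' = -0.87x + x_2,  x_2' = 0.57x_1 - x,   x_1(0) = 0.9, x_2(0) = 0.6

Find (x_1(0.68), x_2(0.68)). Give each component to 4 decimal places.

1.1989, 0.7875

Heun on (x_1,x_2): k1 = f(x_n, state_n); k2 = f(x_n + h, state_n + h·k1); state_{n+1} = state_n + (h/2)·(k1 + k2).
0.000000: (0.900000, 0.600000)
  k1 = (0.600000, 0.513000)
  predictor → (1.104000, 0.774420)
  k2 = (0.478620, 0.289280)
  → (1.083365, 0.736388)
0.340000: (1.083365, 0.736388)
  k1 = (0.440588, 0.277518)
  predictor → (1.233165, 0.830744)
  k2 = (0.239144, 0.022904)
  → (1.198920, 0.787459)
(x_1(0.68), x_2(0.68)) ≈ (1.1989, 0.7875)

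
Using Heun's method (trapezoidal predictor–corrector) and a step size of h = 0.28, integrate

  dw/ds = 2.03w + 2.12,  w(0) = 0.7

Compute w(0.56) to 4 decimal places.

Heun: k1 = f(s_n, w_n); k2 = f(s_n + h, w_n + h·k1); w_{n+1} = w_n + (h/2)·(k1 + k2).
s=0.000000, w=0.700000:
  k1 = f(0.000000, 0.700000) = 3.541000
  k2 = f(0.280000, 1.691480) = 5.553704
  w ← 0.700000 + (0.28/2)·(3.541000 + 5.553704) = 1.973259
s=0.280000, w=1.973259:
  k1 = f(0.280000, 1.973259) = 6.125715
  k2 = f(0.560000, 3.688459) = 9.607571
  w ← 1.973259 + (0.28/2)·(6.125715 + 9.607571) = 4.175919
w(0.56) ≈ 4.1759

4.1759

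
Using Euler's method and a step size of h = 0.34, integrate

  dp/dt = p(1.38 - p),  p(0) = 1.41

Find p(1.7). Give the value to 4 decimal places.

Euler: p_{n+1} = p_n + h·f(t_n, p_n).
t=0.000000, p=1.410000: f=-0.042300 → p ← 1.410000 + 0.34·(-0.042300) = 1.395618
t=0.340000, p=1.395618: f=-0.021797 → p ← 1.395618 + 0.34·(-0.021797) = 1.388207
t=0.680000, p=1.388207: f=-0.011393 → p ← 1.388207 + 0.34·(-0.011393) = 1.384333
t=1.020000, p=1.384333: f=-0.005999 → p ← 1.384333 + 0.34·(-0.005999) = 1.382294
t=1.360000, p=1.382294: f=-0.003171 → p ← 1.382294 + 0.34·(-0.003171) = 1.381216
p(1.7) ≈ 1.3812

1.3812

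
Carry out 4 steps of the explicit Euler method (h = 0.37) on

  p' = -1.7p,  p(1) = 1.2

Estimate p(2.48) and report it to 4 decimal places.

Euler: p_{n+1} = p_n + h·f(x_n, p_n).
x=1.000000, p=1.200000: f=-2.040000 → p ← 1.200000 + 0.37·(-2.040000) = 0.445200
x=1.370000, p=0.445200: f=-0.756840 → p ← 0.445200 + 0.37·(-0.756840) = 0.165169
x=1.740000, p=0.165169: f=-0.280788 → p ← 0.165169 + 0.37·(-0.280788) = 0.061278
x=2.110000, p=0.061278: f=-0.104172 → p ← 0.061278 + 0.37·(-0.104172) = 0.022734
p(2.48) ≈ 0.0227

0.0227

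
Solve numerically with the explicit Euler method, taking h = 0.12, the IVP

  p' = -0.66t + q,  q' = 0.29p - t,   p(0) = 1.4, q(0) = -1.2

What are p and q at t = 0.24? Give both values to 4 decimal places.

Euler on (p,q): p_{n+1} = p_n + h·p', q_{n+1} = q_n + h·q'.
0.000000: (1.400000, -1.200000); f=(-1.200000, 0.406000) → (1.256000, -1.151280)
0.120000: (1.256000, -1.151280); f=(-1.230480, 0.244240) → (1.108342, -1.121971)
(p(0.24), q(0.24)) ≈ (1.1083, -1.1220)

1.1083, -1.1220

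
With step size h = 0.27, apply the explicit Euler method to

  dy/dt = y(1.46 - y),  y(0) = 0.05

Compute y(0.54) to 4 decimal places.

Euler: y_{n+1} = y_n + h·f(t_n, y_n).
t=0.000000, y=0.050000: f=0.070500 → y ← 0.050000 + 0.27·0.070500 = 0.069035
t=0.270000, y=0.069035: f=0.096025 → y ← 0.069035 + 0.27·0.096025 = 0.094962
y(0.54) ≈ 0.0950

0.0950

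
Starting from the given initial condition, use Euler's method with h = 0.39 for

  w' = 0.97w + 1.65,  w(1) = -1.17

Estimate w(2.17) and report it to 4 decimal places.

-0.3106

Euler: w_{n+1} = w_n + h·f(x_n, w_n).
x=1.000000, w=-1.170000: f=0.515100 → w ← -1.170000 + 0.39·0.515100 = -0.969111
x=1.390000, w=-0.969111: f=0.709962 → w ← -0.969111 + 0.39·0.709962 = -0.692226
x=1.780000, w=-0.692226: f=0.978541 → w ← -0.692226 + 0.39·0.978541 = -0.310595
w(2.17) ≈ -0.3106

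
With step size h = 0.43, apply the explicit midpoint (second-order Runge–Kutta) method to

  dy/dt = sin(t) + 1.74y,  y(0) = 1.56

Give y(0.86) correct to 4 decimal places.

Midpoint: k1 = f(t_n, y_n); k2 = f(t_n + h/2, y_n + (h/2)·k1); y_{n+1} = y_n + h·k2.
t=0.000000, y=1.560000:
  k1 = f(0.000000, 1.560000) = 2.714400
  k2 = f(0.215000, 2.143596) = 3.943204
  y ← 1.560000 + 0.43·3.943204 = 3.255578
t=0.430000, y=3.255578:
  k1 = f(0.430000, 3.255578) = 6.081576
  k2 = f(0.645000, 4.563117) = 8.541022
  y ← 3.255578 + 0.43·8.541022 = 6.928217
y(0.86) ≈ 6.9282

6.9282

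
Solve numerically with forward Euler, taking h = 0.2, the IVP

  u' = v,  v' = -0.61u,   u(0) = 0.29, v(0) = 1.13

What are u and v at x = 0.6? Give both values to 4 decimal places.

0.9413, 0.9420

Euler on (u,v): u_{n+1} = u_n + h·u', v_{n+1} = v_n + h·v'.
0.000000: (0.290000, 1.130000); f=(1.130000, -0.176900) → (0.516000, 1.094620)
0.200000: (0.516000, 1.094620); f=(1.094620, -0.314760) → (0.734924, 1.031668)
0.400000: (0.734924, 1.031668); f=(1.031668, -0.448304) → (0.941258, 0.942007)
(u(0.6), v(0.6)) ≈ (0.9413, 0.9420)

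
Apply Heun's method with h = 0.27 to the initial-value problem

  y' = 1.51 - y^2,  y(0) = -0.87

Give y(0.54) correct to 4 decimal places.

-0.2834

Heun: k1 = f(x_n, y_n); k2 = f(x_n + h, y_n + h·k1); y_{n+1} = y_n + (h/2)·(k1 + k2).
x=0.000000, y=-0.870000:
  k1 = f(0.000000, -0.870000) = 0.753100
  k2 = f(0.270000, -0.666663) = 1.065560
  y ← -0.870000 + (0.27/2)·(0.753100 + 1.065560) = -0.624481
x=0.270000, y=-0.624481:
  k1 = f(0.270000, -0.624481) = 1.120024
  k2 = f(0.540000, -0.322074) = 1.406268
  y ← -0.624481 + (0.27/2)·(1.120024 + 1.406268) = -0.283431
y(0.54) ≈ -0.2834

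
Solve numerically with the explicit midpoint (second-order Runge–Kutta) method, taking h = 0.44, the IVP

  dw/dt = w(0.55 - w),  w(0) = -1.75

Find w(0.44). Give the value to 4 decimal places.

-5.4440

Midpoint: k1 = f(t_n, w_n); k2 = f(t_n + h/2, w_n + (h/2)·k1); w_{n+1} = w_n + h·k2.
t=0.000000, w=-1.750000:
  k1 = f(0.000000, -1.750000) = -4.025000
  k2 = f(0.220000, -2.635500) = -8.395385
  w ← -1.750000 + 0.44·(-8.395385) = -5.443970
w(0.44) ≈ -5.4440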